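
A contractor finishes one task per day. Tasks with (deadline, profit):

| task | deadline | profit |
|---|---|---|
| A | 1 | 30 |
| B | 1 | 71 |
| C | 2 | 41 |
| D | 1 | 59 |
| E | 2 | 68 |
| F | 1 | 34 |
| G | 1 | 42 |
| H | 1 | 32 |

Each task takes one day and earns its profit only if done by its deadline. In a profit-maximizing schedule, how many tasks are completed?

Sort by profit descending; place each in the latest free slot ≤ its deadline.
Profit order: B=71 E=68 D=59 G=42 C=41 F=34 H=32 A=30
Assign: B→slot 1, E→slot 2, D skipped, G skipped, C skipped, F skipped, H skipped, A skipped.
Slots: [1:B] [2:E]
2 of 8 scheduled.

2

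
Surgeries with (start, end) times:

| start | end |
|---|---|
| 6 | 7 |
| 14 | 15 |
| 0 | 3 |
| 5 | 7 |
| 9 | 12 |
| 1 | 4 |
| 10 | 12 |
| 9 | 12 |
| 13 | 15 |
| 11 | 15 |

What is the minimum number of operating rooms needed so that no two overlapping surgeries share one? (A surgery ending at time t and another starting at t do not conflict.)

starts: [0, 1, 5, 6, 9, 9, 10, 11, 13, 14]
ends:   [3, 4, 7, 7, 12, 12, 12, 15, 15, 15]
s0→1 s1→2 e3→1 e4→0 s5→1 s6→2 e7→1 e7→0 s9→1 s9→2 s10→3 s11→4  — peak 4.

4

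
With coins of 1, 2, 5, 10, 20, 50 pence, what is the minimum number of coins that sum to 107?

4

107 − 2×50→7 − 1×5→2 − 1×2→0
Total coins = 2 + 1 + 1 = 4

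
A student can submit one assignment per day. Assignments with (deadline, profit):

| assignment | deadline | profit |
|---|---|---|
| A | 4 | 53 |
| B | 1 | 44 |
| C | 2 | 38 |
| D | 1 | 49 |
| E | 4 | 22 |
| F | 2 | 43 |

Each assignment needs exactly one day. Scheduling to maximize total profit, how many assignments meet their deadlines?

4

Take jobs in profit order; each goes to the latest open slot no later than its deadline.
Profit order: A=53 D=49 B=44 F=43 C=38 E=22
Assign: A→slot 4, D→slot 1, B skipped, F→slot 2, C skipped, E→slot 3.
Slots: [1:D] [2:F] [3:E] [4:A]
4 of 6 scheduled.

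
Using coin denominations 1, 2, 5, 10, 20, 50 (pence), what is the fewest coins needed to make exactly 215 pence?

6

Greedy: take as many of the largest coin as possible, then repeat with the remainder.
215 − 4×50→15 − 1×10→5 − 1×5→0
Total coins = 4 + 1 + 1 = 6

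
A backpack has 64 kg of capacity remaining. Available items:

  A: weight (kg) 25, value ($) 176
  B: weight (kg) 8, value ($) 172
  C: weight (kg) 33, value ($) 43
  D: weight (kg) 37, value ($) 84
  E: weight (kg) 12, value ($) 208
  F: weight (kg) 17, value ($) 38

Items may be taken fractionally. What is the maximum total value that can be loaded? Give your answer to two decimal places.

Order: B (172/8=21.50) > E (208/12=17.33) > A (176/25=7.04) > D (84/37=2.27) > F (38/17=2.24) > C (43/33=1.30)
Fill: take B (8 @ 172) → take E (12 @ 208) → take A (25 @ 176) → take 19/37 of D → 43.14; 64/64 used.
Total value = 599.14

599.14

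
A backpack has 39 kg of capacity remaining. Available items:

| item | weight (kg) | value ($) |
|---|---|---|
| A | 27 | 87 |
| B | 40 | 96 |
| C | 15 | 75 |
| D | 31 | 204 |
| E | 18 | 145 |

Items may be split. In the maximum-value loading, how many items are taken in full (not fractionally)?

Greedy by value/weight ratio, highest first.
Order: E (145/18=8.06) > D (204/31=6.58) > C (75/15=5.00) > A (87/27=3.22) > B (96/40=2.40)
Fill: take E (18 @ 145) → take 21/31 of D → 138.19; 39/39 used.
1 item(s) taken whole; one partial (take 21/31 of D).

1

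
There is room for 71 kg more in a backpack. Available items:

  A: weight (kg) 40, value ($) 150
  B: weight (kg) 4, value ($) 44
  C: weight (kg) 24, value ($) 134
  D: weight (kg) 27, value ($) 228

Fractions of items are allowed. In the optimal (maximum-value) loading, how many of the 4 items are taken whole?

Order: B (44/4=11.00) > D (228/27=8.44) > C (134/24=5.58) > A (150/40=3.75)
Fill: take B (4 @ 44) → take D (27 @ 228) → take C (24 @ 134) → take 16/40 of A → 60.00; 71/71 used.
3 item(s) taken whole; one partial (take 16/40 of A).

3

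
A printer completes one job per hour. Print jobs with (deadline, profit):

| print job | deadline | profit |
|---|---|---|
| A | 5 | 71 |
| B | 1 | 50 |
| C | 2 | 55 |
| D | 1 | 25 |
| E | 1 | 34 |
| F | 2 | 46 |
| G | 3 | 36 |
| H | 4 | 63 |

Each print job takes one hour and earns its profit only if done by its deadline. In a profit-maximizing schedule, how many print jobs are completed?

5

By profit: A(d5,71), H(d4,63), C(d2,55), B(d1,50), F(d2,46), G(d3,36), E(d1,34), D(d1,25)
A→slot 5; H→slot 4; C→slot 2; B→slot 1; F skipped; G→slot 3; E skipped; D skipped.
5 of 8 scheduled.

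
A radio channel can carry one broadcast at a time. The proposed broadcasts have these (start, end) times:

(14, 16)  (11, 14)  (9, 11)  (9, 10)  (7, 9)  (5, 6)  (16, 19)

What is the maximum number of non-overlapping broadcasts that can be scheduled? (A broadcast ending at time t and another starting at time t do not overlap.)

Greedy by earliest finish: after sorting by end time, pick each interval compatible with the last pick.
Sorted by end: (5,6)  (7,9)  (9,10)  (9,11)  (11,14)  (14,16)  (16,19)
take (5,6); take (7,9); take (9,10); take (11,14); take (14,16); take (16,19).
Selected 6 broadcasts.

6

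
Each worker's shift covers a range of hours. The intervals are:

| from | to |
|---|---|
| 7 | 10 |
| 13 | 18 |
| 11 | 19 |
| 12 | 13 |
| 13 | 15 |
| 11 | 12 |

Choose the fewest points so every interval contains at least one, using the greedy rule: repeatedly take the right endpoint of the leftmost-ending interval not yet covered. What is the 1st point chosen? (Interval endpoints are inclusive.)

Sort by right endpoint; whenever an interval is uncovered, place a point at its right end.
By right end: [7,10]  [11,12]  [12,13]  [13,15]  [13,18]  [11,19]
[7,10] uncovered → point at 10; [11,12] uncovered → point at 12; [13,15] uncovered → point at 15.
Points: 10, 12, 15 (3 total).

10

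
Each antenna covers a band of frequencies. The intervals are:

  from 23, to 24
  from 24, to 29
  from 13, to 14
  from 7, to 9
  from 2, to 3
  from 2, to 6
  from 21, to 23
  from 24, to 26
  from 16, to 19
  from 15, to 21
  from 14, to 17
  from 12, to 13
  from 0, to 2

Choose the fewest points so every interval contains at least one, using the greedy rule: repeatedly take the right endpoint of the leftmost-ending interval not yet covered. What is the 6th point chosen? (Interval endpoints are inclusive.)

Sorted: [0,2] [2,3] [2,6] [7,9] [12,13] [13,14] [14,17] [16,19] [15,21] [21,23] [23,24] [24,26] [24,29]
{[0,2],[2,3],[2,6]} hit by 2; {[7,9]} hit by 9; {[12,13],[13,14]} hit by 13; {[14,17],[16,19],[15,21]} hit by 17; {[21,23],[23,24]} hit by 23; {[24,26],[24,29]} hit by 26.
Points: 2, 9, 13, 17, 23, 26 (6 total).

26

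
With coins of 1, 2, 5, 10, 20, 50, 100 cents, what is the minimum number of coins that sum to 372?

372 = 3×100 + 1×50 + 1×20 + 1×2
Total coins = 3 + 1 + 1 + 1 = 6

6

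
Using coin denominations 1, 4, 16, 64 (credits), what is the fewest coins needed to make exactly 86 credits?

5

Greedy: take as many of the largest coin as possible, then repeat with the remainder.
86 = 1×64 + 1×16 + 1×4 + 2×1
Total coins = 1 + 1 + 1 + 2 = 5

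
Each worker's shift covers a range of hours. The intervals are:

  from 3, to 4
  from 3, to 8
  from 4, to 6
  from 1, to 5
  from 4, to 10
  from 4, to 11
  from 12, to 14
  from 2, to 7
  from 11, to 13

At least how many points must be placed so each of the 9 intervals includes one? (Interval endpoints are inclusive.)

2

Sort by right endpoint; whenever an interval is uncovered, place a point at its right end.
By right end: [3,4]  [1,5]  [4,6]  [2,7]  [3,8]  [4,10]  [4,11]  [11,13]  [12,14]
[3,4] uncovered → point at 4; [11,13] uncovered → point at 13.
Points: 4, 13 (2 total).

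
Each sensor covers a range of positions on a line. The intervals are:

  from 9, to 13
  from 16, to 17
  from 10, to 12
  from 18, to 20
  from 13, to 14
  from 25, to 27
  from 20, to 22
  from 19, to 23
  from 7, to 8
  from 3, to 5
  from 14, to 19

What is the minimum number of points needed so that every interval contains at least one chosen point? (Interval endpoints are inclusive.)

7

Process intervals by earliest right end; each time one isn't hit yet, stab at its right endpoint.
Sorted: [3,5] [7,8] [10,12] [9,13] [13,14] [16,17] [14,19] [18,20] [20,22] [19,23] [25,27]
{[3,5]} hit by 5; {[7,8]} hit by 8; {[10,12],[9,13]} hit by 12; {[13,14]} hit by 14; {[16,17],[14,19]} hit by 17; {[18,20],[20,22],[19,23]} hit by 20; {[25,27]} hit by 27.
Points: 5, 8, 12, 14, 17, 20, 27 (7 total).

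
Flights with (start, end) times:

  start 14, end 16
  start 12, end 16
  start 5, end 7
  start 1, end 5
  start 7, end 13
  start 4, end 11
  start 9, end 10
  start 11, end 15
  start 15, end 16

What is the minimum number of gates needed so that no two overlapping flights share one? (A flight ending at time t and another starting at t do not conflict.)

3

starts: [1, 4, 5, 7, 9, 11, 12, 14, 15]
ends:   [5, 7, 10, 11, 13, 15, 16, 16, 16]
s1→1 s4→2 e5→1 s5→2 e7→1 s7→2 s9→3  — peak 3.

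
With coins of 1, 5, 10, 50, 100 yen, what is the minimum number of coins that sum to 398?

12

398 = 3×100 + 1×50 + 4×10 + 1×5 + 3×1
Total coins = 3 + 1 + 4 + 1 + 3 = 12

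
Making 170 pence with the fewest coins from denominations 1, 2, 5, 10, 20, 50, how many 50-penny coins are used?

3

Greedy: take as many of the largest coin as possible, then repeat with the remainder.
170 − 3×50→20 − 1×20→0
Count of 50: 3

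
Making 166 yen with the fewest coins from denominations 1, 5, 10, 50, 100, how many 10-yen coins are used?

1

166 − 1×100→66 − 1×50→16 − 1×10→6 − 1×5→1 − 1×1→0
Count of 10: 1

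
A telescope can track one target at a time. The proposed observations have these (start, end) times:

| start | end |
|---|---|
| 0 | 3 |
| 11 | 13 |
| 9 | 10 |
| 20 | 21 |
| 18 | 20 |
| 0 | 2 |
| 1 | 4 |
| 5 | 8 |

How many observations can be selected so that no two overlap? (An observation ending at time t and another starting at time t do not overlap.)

Sort by end time and greedily take each interval whose start is ≥ the last chosen end.
By end time: (0,2), (0,3), (1,4), (5,8), (9,10), (11,13), (18,20), (20,21).
Pick (0,2); next start ≥ 2 → (5,8); next start ≥ 8 → (9,10); next start ≥ 10 → (11,13); next start ≥ 13 → (18,20); next start ≥ 20 → (20,21).
Selected 6 observations.

6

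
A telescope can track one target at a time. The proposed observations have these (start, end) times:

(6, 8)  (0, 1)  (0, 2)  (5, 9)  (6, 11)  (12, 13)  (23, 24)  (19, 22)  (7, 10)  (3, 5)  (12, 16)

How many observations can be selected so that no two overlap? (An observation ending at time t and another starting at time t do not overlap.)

Sort by end time and greedily take each interval whose start is ≥ the last chosen end.
By end time: (0,1), (0,2), (3,5), (6,8), (5,9), (7,10), (6,11), (12,13), (12,16), (19,22), (23,24).
Pick (0,1); next start ≥ 1 → (3,5); next start ≥ 5 → (6,8); next start ≥ 8 → (12,13); next start ≥ 13 → (19,22); next start ≥ 22 → (23,24).
Selected 6 observations.

6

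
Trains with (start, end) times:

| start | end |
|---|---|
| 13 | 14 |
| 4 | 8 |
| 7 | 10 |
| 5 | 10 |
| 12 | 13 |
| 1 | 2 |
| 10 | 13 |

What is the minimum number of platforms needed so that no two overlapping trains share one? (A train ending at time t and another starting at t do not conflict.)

3

The answer is the maximum number of intervals overlapping at any instant.
starts: [1, 4, 5, 7, 10, 12, 13]
ends:   [2, 8, 10, 10, 13, 13, 14]
s1→1 e2→0 s4→1 s5→2 s7→3  — peak 3.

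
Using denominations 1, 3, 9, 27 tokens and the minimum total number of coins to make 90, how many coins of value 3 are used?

0

Use the largest denomination that fits, subtract, and repeat.
90 = 3×27 + 1×9
Count of 3: 0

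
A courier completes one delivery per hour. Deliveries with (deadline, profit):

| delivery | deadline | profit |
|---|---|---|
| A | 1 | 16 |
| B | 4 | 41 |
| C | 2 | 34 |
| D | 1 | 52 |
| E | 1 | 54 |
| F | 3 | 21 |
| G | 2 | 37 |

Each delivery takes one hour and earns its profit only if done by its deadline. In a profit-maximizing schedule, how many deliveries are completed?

Profit order: E=54 D=52 B=41 G=37 C=34 F=21 A=16
Assign: E→slot 1, D skipped, B→slot 4, G→slot 2, C skipped, F→slot 3, A skipped.
Slots: [1:E] [2:G] [3:F] [4:B]
4 of 7 scheduled.

4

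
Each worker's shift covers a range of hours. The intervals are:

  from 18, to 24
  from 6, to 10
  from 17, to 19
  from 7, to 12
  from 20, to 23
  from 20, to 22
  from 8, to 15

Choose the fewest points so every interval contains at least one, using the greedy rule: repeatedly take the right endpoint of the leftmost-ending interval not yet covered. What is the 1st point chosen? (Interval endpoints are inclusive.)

Process intervals by earliest right end; each time one isn't hit yet, stab at its right endpoint.
Sorted: [6,10] [7,12] [8,15] [17,19] [20,22] [20,23] [18,24]
{[6,10],[7,12],[8,15]} hit by 10; {[17,19]} hit by 19; {[20,22],[20,23],[18,24]} hit by 22.
Points: 10, 19, 22 (3 total).

10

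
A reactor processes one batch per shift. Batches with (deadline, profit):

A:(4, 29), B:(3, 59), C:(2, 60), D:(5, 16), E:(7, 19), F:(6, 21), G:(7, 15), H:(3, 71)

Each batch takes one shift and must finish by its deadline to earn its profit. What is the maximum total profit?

275

Profit order: H=71 C=60 B=59 A=29 F=21 E=19 D=16 G=15
Assign: H→slot 3, C→slot 2, B→slot 1, A→slot 4, F→slot 6, E→slot 7, D→slot 5, G skipped.
Slots: [1:B] [2:C] [3:H] [4:A] [5:D] [6:F] [7:E]
Profit = 59 + 60 + 71 + 29 + 16 + 21 + 19 = 275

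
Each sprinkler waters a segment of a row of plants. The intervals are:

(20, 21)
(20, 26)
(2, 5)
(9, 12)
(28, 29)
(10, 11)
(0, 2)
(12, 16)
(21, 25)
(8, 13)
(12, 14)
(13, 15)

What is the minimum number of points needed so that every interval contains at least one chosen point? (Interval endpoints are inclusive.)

By right end: [0,2]  [2,5]  [10,11]  [9,12]  [8,13]  [12,14]  [13,15]  [12,16]  [20,21]  [21,25]  [20,26]  [28,29]
[0,2] uncovered → point at 2; [10,11] uncovered → point at 11; [12,14] uncovered → point at 14; [20,21] uncovered → point at 21; [28,29] uncovered → point at 29.
Points: 2, 11, 14, 21, 29 (5 total).

5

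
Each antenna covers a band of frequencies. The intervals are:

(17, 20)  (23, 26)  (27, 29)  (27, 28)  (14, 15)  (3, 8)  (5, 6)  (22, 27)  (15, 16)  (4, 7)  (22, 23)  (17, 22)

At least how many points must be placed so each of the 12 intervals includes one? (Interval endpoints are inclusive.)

5

Sort by right endpoint; whenever an interval is uncovered, place a point at its right end.
Sorted: [5,6] [4,7] [3,8] [14,15] [15,16] [17,20] [17,22] [22,23] [23,26] [22,27] [27,28] [27,29]
{[5,6],[4,7],[3,8]} hit by 6; {[14,15],[15,16]} hit by 15; {[17,20],[17,22]} hit by 20; {[22,23],[23,26],[22,27]} hit by 23; {[27,28],[27,29]} hit by 28.
Points: 6, 15, 20, 23, 28 (5 total).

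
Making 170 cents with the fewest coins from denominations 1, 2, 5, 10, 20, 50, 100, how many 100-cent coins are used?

1

170 − 1×100→70 − 1×50→20 − 1×20→0
Count of 100: 1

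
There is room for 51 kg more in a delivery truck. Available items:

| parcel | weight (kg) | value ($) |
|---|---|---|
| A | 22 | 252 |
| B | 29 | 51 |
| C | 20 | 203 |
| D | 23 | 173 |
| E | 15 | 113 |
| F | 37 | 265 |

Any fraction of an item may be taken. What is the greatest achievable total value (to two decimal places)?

522.80

Greedy by value/weight ratio, highest first.
Ratios (sorted): A 11.45, C 10.15, E 7.53, D 7.52, F 7.16, B 1.76
take A (22 @ 252); take C (20 @ 203); take 9/15 of E → 67.80. Capacity used 51/51.
Total value = 522.80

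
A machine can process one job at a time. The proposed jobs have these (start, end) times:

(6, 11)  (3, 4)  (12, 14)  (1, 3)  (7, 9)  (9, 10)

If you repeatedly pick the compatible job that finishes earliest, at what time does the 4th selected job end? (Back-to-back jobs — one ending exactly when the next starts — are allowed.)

10

Sort by end time and greedily take each interval whose start is ≥ the last chosen end.
Sorted by end: (1,3)  (3,4)  (7,9)  (9,10)  (6,11)  (12,14)
take (1,3); take (3,4); take (7,9); take (9,10); take (12,14).
Selected: (1,3) (3,4) (7,9) (9,10) (12,14)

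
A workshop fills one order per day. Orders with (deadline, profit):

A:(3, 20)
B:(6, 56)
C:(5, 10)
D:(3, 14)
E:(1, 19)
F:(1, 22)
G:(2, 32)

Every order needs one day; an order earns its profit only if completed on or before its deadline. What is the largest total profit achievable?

140

Sort by profit descending; place each in the latest free slot ≤ its deadline.
By profit: B(d6,56), G(d2,32), F(d1,22), A(d3,20), E(d1,19), D(d3,14), C(d5,10)
B→slot 6; G→slot 2; F→slot 1; A→slot 3; E skipped; D skipped; C→slot 5.
Profit = 22 + 32 + 20 + 10 + 56 = 140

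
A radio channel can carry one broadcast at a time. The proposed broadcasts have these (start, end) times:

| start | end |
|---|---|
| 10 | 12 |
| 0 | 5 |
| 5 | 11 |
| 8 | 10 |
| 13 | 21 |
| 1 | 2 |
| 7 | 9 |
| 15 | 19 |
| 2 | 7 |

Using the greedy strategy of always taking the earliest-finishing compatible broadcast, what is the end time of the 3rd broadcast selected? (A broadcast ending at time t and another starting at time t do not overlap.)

Sort by end time and greedily take each interval whose start is ≥ the last chosen end.
By end time: (1,2), (0,5), (2,7), (7,9), (8,10), (5,11), (10,12), (15,19), (13,21).
Pick (1,2); next start ≥ 2 → (2,7); next start ≥ 7 → (7,9); next start ≥ 9 → (10,12); next start ≥ 12 → (15,19).
Selected: (1,2) (2,7) (7,9) (10,12) (15,19)

9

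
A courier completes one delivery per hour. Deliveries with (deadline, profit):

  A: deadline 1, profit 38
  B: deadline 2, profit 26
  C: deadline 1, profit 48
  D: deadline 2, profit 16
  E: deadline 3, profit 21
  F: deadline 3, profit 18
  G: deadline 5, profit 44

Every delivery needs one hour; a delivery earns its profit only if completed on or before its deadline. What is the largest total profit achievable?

139

By profit: C(d1,48), G(d5,44), A(d1,38), B(d2,26), E(d3,21), F(d3,18), D(d2,16)
C→slot 1; G→slot 5; A skipped; B→slot 2; E→slot 3; F skipped; D skipped.
Profit = 48 + 26 + 21 + 44 = 139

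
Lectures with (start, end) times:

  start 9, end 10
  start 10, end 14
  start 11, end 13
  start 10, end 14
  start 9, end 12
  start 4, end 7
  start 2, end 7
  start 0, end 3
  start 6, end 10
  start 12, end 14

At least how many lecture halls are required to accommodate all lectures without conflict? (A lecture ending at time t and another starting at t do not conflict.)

Count concurrent intervals with a sweep; the peak is the room count.
starts: [0, 2, 4, 6, 9, 9, 10, 10, 11, 12]
ends:   [3, 7, 7, 10, 10, 12, 13, 14, 14, 14]
s0→1 s2→2 e3→1 s4→2 s6→3 e7→2 e7→1 s9→2 s9→3 e10→2 e10→1 s10→2 s10→3 s11→4  — peak 4.

4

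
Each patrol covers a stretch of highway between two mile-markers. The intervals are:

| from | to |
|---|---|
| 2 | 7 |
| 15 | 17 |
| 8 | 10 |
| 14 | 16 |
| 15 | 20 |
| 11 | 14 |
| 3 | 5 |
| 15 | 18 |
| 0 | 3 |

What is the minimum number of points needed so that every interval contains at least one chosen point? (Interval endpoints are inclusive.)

Sorted: [0,3] [3,5] [2,7] [8,10] [11,14] [14,16] [15,17] [15,18] [15,20]
{[0,3],[3,5],[2,7]} hit by 3; {[8,10]} hit by 10; {[11,14],[14,16]} hit by 14; {[15,17],[15,18],[15,20]} hit by 17.
Points: 3, 10, 14, 17 (4 total).

4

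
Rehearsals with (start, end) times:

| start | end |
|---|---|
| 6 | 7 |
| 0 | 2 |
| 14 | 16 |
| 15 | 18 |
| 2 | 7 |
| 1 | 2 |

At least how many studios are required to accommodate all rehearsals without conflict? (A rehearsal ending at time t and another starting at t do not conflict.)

2

Events (time:±→running): 0:+→1 1:+→2 … peak 2.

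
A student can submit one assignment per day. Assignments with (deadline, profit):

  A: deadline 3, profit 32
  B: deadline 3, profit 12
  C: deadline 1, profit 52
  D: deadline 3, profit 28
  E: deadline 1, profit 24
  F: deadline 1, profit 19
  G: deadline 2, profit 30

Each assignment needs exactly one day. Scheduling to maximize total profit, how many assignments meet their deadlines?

By profit: C(d1,52), A(d3,32), G(d2,30), D(d3,28), E(d1,24), F(d1,19), B(d3,12)
C→slot 1; A→slot 3; G→slot 2; D skipped; E skipped; F skipped; B skipped.
3 of 7 scheduled.

3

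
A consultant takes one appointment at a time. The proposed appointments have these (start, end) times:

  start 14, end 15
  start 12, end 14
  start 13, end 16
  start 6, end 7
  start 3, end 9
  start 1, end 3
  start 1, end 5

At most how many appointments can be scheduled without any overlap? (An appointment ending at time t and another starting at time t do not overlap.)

4

Order by finish time; keep every interval that doesn't clash with the previous kept one.
Sorted by end: (1,3)  (1,5)  (6,7)  (3,9)  (12,14)  (14,15)  (13,16)
take (1,3); take (6,7); take (12,14); take (14,15).
Selected 4 appointments.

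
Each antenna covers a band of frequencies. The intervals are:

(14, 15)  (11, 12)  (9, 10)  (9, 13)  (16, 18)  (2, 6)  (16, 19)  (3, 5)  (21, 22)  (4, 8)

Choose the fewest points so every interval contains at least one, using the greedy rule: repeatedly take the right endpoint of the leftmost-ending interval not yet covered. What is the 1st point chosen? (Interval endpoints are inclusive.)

Sort by right endpoint; whenever an interval is uncovered, place a point at its right end.
By right end: [3,5]  [2,6]  [4,8]  [9,10]  [11,12]  [9,13]  [14,15]  [16,18]  [16,19]  [21,22]
[3,5] uncovered → point at 5; [9,10] uncovered → point at 10; [11,12] uncovered → point at 12; [14,15] uncovered → point at 15; [16,18] uncovered → point at 18; [21,22] uncovered → point at 22.
Points: 5, 10, 12, 15, 18, 22 (6 total).

5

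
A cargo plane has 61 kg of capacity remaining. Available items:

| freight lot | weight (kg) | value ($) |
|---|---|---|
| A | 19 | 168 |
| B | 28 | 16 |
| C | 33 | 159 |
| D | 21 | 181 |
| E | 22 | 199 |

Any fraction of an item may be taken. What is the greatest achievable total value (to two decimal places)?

539.38

Greedy by value/weight ratio, highest first.
Ratios (sorted): E 9.05, A 8.84, D 8.62, C 4.82, B 0.57
take E (22 @ 199); take A (19 @ 168); take 20/21 of D → 172.38. Capacity used 61/61.
Total value = 539.38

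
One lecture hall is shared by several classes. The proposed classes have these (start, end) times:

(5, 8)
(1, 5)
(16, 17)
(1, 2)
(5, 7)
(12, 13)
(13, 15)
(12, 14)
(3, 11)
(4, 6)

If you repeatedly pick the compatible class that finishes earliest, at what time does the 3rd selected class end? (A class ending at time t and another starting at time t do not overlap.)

13

By end time: (1,2), (1,5), (4,6), (5,7), (5,8), (3,11), (12,13), (12,14), (13,15), (16,17).
Pick (1,2); next start ≥ 2 → (4,6); next start ≥ 6 → (12,13); next start ≥ 13 → (13,15); next start ≥ 15 → (16,17).
Selected: (1,2) (4,6) (12,13) (13,15) (16,17)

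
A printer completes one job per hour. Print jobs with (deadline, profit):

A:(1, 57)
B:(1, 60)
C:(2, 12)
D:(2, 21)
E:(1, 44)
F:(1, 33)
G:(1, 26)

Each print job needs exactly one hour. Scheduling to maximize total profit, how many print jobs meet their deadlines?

2

Sort by profit descending; place each in the latest free slot ≤ its deadline.
Profit order: B=60 A=57 E=44 F=33 G=26 D=21 C=12
Assign: B→slot 1, A skipped, E skipped, F skipped, G skipped, D→slot 2, C skipped.
Slots: [1:B] [2:D]
2 of 7 scheduled.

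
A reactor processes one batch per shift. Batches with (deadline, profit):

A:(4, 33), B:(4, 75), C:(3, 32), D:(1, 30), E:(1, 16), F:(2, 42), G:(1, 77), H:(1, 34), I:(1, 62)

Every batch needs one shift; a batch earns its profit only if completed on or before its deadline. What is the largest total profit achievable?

227

Sort by profit descending; place each in the latest free slot ≤ its deadline.
By profit: G(d1,77), B(d4,75), I(d1,62), F(d2,42), H(d1,34), A(d4,33), C(d3,32), D(d1,30), E(d1,16)
G→slot 1; B→slot 4; I skipped; F→slot 2; H skipped; A→slot 3; C skipped; D skipped; E skipped.
Profit = 77 + 42 + 33 + 75 = 227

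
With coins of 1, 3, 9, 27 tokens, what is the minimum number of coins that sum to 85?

5

Greedy: take as many of the largest coin as possible, then repeat with the remainder.
85 − 3×27→4 − 1×3→1 − 1×1→0
Total coins = 3 + 1 + 1 = 5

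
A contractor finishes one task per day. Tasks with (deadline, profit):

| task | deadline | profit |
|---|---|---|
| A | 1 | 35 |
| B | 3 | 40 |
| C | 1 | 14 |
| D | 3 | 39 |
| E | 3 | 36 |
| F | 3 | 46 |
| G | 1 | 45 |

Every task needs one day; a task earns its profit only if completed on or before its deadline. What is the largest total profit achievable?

131

Take jobs in profit order; each goes to the latest open slot no later than its deadline.
By profit: F(d3,46), G(d1,45), B(d3,40), D(d3,39), E(d3,36), A(d1,35), C(d1,14)
F→slot 3; G→slot 1; B→slot 2; D skipped; E skipped; A skipped; C skipped.
Profit = 45 + 40 + 46 = 131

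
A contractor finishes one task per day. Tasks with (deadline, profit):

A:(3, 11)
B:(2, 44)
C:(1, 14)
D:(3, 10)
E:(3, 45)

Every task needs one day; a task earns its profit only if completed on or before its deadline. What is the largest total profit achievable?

103

By profit: E(d3,45), B(d2,44), C(d1,14), A(d3,11), D(d3,10)
E→slot 3; B→slot 2; C→slot 1; A skipped; D skipped.
Profit = 14 + 44 + 45 = 103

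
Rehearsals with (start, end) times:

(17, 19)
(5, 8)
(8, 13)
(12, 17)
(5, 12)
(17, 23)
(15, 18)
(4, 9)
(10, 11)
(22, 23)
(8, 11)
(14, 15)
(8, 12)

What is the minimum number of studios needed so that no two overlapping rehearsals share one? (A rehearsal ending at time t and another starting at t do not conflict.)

starts: [4, 5, 5, 8, 8, 8, 10, 12, 14, 15, 17, 17, 22]
ends:   [8, 9, 11, 11, 12, 12, 13, 15, 17, 18, 19, 23, 23]
s4→1 s5→2 s5→3 e8→2 s8→3 s8→4 s8→5  — peak 5.

5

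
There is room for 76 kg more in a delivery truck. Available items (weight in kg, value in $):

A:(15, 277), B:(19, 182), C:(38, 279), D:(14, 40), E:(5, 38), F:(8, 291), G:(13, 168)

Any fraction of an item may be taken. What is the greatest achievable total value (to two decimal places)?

1073.47

Order: F (291/8=36.38) > A (277/15=18.47) > G (168/13=12.92) > B (182/19=9.58) > E (38/5=7.60) > C (279/38=7.34) > D (40/14=2.86)
Fill: take F (8 @ 291) → take A (15 @ 277) → take G (13 @ 168) → take B (19 @ 182) → take E (5 @ 38) → take 16/38 of C → 117.47; 76/76 used.
Total value = 1073.47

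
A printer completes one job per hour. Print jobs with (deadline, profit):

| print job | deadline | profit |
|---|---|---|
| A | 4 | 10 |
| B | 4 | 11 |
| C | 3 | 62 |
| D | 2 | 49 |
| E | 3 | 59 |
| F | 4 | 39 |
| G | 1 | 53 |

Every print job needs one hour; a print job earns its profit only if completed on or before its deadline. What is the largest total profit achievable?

213

By profit: C(d3,62), E(d3,59), G(d1,53), D(d2,49), F(d4,39), B(d4,11), A(d4,10)
C→slot 3; E→slot 2; G→slot 1; D skipped; F→slot 4; B skipped; A skipped.
Profit = 53 + 59 + 62 + 39 = 213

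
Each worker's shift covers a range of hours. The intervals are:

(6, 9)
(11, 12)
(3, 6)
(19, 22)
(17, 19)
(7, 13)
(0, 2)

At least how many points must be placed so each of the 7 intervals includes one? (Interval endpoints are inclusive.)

4

Sorted: [0,2] [3,6] [6,9] [11,12] [7,13] [17,19] [19,22]
{[0,2]} hit by 2; {[3,6],[6,9]} hit by 6; {[11,12],[7,13]} hit by 12; {[17,19],[19,22]} hit by 19.
Points: 2, 6, 12, 19 (4 total).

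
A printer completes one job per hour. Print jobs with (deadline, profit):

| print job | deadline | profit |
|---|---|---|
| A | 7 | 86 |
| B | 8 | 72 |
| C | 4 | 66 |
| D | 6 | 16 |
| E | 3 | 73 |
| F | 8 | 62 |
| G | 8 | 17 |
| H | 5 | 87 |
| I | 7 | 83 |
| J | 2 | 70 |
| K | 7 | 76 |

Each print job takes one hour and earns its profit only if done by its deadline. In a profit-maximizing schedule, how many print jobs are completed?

Sort by profit descending; place each in the latest free slot ≤ its deadline.
By profit: H(d5,87), A(d7,86), I(d7,83), K(d7,76), E(d3,73), B(d8,72), J(d2,70), C(d4,66), F(d8,62), G(d8,17), D(d6,16)
H→slot 5; A→slot 7; I→slot 6; K→slot 4; E→slot 3; B→slot 8; J→slot 2; C→slot 1; F skipped; G skipped; D skipped.
8 of 11 scheduled.

8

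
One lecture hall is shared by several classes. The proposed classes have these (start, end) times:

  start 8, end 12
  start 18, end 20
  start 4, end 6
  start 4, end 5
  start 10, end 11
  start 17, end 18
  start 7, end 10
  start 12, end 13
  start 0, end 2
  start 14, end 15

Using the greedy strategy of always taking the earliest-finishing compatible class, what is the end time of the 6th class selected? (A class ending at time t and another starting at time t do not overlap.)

15

Order by finish time; keep every interval that doesn't clash with the previous kept one.
Sorted by end: (0,2)  (4,5)  (4,6)  (7,10)  (10,11)  (8,12)  (12,13)  (14,15)  (17,18)  (18,20)
take (0,2); take (4,5); skip (4,6); take (7,10); take (10,11); take (12,13); take (14,15); take (17,18); take (18,20).
Selected: (0,2) (4,5) (7,10) (10,11) (12,13) (14,15) (17,18) (18,20)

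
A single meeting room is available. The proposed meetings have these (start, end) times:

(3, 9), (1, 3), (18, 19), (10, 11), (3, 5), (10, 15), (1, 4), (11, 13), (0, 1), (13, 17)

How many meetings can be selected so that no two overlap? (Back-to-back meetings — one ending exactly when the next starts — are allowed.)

By end time: (0,1), (1,3), (1,4), (3,5), (3,9), (10,11), (11,13), (10,15), (13,17), (18,19).
Pick (0,1); next start ≥ 1 → (1,3); next start ≥ 3 → (3,5); next start ≥ 5 → (10,11); next start ≥ 11 → (11,13); next start ≥ 13 → (13,17); next start ≥ 17 → (18,19).
Selected 7 meetings.

7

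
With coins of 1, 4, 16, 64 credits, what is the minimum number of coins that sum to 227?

8

227 − 3×64→35 − 2×16→3 − 3×1→0
Total coins = 3 + 2 + 3 = 8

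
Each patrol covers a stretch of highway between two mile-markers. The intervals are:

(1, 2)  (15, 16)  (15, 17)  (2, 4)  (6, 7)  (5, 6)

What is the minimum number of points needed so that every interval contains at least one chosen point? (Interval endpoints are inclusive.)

3

Sort by right endpoint; whenever an interval is uncovered, place a point at its right end.
Sorted: [1,2] [2,4] [5,6] [6,7] [15,16] [15,17]
{[1,2],[2,4]} hit by 2; {[5,6],[6,7]} hit by 6; {[15,16],[15,17]} hit by 16.
Points: 2, 6, 16 (3 total).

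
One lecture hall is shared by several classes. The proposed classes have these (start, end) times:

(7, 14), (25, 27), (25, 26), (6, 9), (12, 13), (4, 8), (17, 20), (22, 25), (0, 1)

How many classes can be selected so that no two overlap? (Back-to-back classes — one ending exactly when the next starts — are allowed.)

6

By end time: (0,1), (4,8), (6,9), (12,13), (7,14), (17,20), (22,25), (25,26), (25,27).
Pick (0,1); next start ≥ 1 → (4,8); next start ≥ 8 → (12,13); next start ≥ 13 → (17,20); next start ≥ 20 → (22,25); next start ≥ 25 → (25,26).
Selected 6 classes.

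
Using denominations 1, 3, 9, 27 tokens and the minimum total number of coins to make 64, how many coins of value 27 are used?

2

64 − 2×27→10 − 1×9→1 − 1×1→0
Count of 27: 2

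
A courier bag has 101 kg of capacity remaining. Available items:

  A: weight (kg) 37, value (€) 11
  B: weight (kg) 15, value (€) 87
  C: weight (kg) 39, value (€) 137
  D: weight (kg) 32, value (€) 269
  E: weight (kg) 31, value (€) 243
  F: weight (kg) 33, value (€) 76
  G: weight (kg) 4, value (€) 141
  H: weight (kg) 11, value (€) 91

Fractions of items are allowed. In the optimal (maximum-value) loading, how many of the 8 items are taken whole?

Order: G (141/4=35.25) > D (269/32=8.41) > H (91/11=8.27) > E (243/31=7.84) > B (87/15=5.80) > C (137/39=3.51) > F (76/33=2.30) > A (11/37=0.30)
Fill: take G (4 @ 141) → take D (32 @ 269) → take H (11 @ 91) → take E (31 @ 243) → take B (15 @ 87) → take 8/39 of C → 28.10; 101/101 used.
5 item(s) taken whole; one partial (take 8/39 of C).

5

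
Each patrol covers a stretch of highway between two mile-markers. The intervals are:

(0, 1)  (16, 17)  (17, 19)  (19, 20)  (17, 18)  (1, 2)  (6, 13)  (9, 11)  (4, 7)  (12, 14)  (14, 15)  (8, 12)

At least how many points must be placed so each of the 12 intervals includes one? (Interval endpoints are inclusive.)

6

Sorted: [0,1] [1,2] [4,7] [9,11] [8,12] [6,13] [12,14] [14,15] [16,17] [17,18] [17,19] [19,20]
{[0,1],[1,2]} hit by 1; {[4,7]} hit by 7; {[9,11],[8,12],[6,13]} hit by 11; {[12,14],[14,15]} hit by 14; {[16,17],[17,18],[17,19]} hit by 17; {[19,20]} hit by 20.
Points: 1, 7, 11, 14, 17, 20 (6 total).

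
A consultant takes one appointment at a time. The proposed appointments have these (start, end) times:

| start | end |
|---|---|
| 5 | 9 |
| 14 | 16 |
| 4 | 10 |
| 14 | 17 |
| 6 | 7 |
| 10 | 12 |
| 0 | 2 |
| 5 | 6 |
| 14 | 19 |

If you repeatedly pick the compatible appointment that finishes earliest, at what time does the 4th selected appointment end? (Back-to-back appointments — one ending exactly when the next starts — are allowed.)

12

Greedy by earliest finish: after sorting by end time, pick each interval compatible with the last pick.
Sorted by end: (0,2)  (5,6)  (6,7)  (5,9)  (4,10)  (10,12)  (14,16)  (14,17)  (14,19)
take (0,2); take (5,6); take (6,7); skip (5,9); take (10,12); take (14,16).
Selected: (0,2) (5,6) (6,7) (10,12) (14,16)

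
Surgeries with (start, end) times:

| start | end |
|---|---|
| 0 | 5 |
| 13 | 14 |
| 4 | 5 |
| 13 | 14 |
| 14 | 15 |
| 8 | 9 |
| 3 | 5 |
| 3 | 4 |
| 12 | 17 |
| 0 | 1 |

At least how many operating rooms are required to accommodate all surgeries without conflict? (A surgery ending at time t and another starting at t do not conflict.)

Events (time:±→running): 0:+→1 0:+→2 1:-→1 3:+→2 3:+→3 … peak 3.

3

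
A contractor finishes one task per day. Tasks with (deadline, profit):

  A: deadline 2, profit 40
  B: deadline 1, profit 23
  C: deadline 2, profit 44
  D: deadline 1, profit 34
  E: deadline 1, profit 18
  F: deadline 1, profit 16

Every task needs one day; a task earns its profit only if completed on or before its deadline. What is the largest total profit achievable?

84

Sort by profit descending; place each in the latest free slot ≤ its deadline.
By profit: C(d2,44), A(d2,40), D(d1,34), B(d1,23), E(d1,18), F(d1,16)
C→slot 2; A→slot 1; D skipped; B skipped; E skipped; F skipped.
Profit = 40 + 44 = 84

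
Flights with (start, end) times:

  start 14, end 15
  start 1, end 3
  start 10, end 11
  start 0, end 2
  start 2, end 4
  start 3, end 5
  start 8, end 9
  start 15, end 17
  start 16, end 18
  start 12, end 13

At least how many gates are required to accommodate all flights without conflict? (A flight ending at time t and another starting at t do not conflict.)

Count concurrent intervals with a sweep; the peak is the room count.
starts: [0, 1, 2, 3, 8, 10, 12, 14, 15, 16]
ends:   [2, 3, 4, 5, 9, 11, 13, 15, 17, 18]
s0→1 s1→2  — peak 2.

2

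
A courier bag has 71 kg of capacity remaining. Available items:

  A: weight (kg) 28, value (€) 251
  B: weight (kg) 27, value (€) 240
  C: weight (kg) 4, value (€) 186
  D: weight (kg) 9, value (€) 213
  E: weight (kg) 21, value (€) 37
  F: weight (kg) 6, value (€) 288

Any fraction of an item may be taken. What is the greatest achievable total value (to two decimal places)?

1151.33

Sort by value per unit weight and fill in that order.
Ratios (sorted): F 48.00, C 46.50, D 23.67, A 8.96, B 8.89, E 1.76
take F (6 @ 288); take C (4 @ 186); take D (9 @ 213); take A (28 @ 251); take 24/27 of B → 213.33. Capacity used 71/71.
Total value = 1151.33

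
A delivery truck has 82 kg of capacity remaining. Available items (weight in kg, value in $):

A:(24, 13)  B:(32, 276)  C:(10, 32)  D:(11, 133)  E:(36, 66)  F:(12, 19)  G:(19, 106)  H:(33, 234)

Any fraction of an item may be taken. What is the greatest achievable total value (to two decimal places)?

Ratios (sorted): D 12.09, B 8.62, H 7.09, G 5.58, C 3.20, E 1.83, F 1.58, A 0.54
take D (11 @ 133); take B (32 @ 276); take H (33 @ 234); take 6/19 of G → 33.47. Capacity used 82/82.
Total value = 676.47

676.47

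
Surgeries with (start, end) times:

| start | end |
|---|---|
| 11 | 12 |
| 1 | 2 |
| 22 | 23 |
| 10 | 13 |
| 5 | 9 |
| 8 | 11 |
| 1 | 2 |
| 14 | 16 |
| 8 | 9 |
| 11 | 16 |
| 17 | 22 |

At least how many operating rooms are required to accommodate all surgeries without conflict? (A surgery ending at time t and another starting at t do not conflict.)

Count concurrent intervals with a sweep; the peak is the room count.
starts: [1, 1, 5, 8, 8, 10, 11, 11, 14, 17, 22]
ends:   [2, 2, 9, 9, 11, 12, 13, 16, 16, 22, 23]
s1→1 s1→2 e2→1 e2→0 s5→1 s8→2 s8→3  — peak 3.

3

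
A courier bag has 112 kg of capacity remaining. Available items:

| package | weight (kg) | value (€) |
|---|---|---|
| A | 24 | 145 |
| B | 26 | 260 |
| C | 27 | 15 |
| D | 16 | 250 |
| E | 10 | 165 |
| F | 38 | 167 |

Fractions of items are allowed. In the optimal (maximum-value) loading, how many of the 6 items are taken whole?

4

Sort by value per unit weight and fill in that order.
Ratios (sorted): E 16.50, D 15.62, B 10.00, A 6.04, F 4.39, C 0.56
take E (10 @ 165); take D (16 @ 250); take B (26 @ 260); take A (24 @ 145); take 36/38 of F → 158.21. Capacity used 112/112.
4 item(s) taken whole; one partial (take 36/38 of F).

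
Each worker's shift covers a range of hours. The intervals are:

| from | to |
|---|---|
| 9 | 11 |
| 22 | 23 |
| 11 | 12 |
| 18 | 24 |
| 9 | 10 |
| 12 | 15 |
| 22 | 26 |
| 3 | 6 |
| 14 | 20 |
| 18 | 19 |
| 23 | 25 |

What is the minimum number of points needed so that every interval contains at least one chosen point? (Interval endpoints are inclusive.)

5

Process intervals by earliest right end; each time one isn't hit yet, stab at its right endpoint.
Sorted: [3,6] [9,10] [9,11] [11,12] [12,15] [18,19] [14,20] [22,23] [18,24] [23,25] [22,26]
{[3,6]} hit by 6; {[9,10],[9,11]} hit by 10; {[11,12],[12,15]} hit by 12; {[18,19],[14,20]} hit by 19; {[22,23],[18,24],[23,25],[22,26]} hit by 23.
Points: 6, 10, 12, 19, 23 (5 total).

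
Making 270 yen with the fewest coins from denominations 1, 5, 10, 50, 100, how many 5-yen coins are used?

0

270 − 2×100→70 − 1×50→20 − 2×10→0
Count of 5: 0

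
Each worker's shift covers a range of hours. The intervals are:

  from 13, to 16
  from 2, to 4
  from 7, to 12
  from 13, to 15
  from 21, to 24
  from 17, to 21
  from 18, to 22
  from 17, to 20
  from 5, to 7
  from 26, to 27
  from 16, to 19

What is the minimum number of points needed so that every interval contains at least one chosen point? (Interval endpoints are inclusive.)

6

Process intervals by earliest right end; each time one isn't hit yet, stab at its right endpoint.
Sorted: [2,4] [5,7] [7,12] [13,15] [13,16] [16,19] [17,20] [17,21] [18,22] [21,24] [26,27]
{[2,4]} hit by 4; {[5,7],[7,12]} hit by 7; {[13,15],[13,16]} hit by 15; {[16,19],[17,20],[17,21],[18,22]} hit by 19; {[21,24]} hit by 24; {[26,27]} hit by 27.
Points: 4, 7, 15, 19, 24, 27 (6 total).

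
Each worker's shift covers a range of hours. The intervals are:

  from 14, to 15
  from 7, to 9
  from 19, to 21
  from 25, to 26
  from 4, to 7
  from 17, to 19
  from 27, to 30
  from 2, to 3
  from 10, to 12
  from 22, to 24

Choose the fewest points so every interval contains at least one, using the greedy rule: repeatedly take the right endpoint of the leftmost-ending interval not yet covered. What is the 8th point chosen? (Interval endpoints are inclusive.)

30

By right end: [2,3]  [4,7]  [7,9]  [10,12]  [14,15]  [17,19]  [19,21]  [22,24]  [25,26]  [27,30]
[2,3] uncovered → point at 3; [4,7] uncovered → point at 7; [10,12] uncovered → point at 12; [14,15] uncovered → point at 15; [17,19] uncovered → point at 19; [22,24] uncovered → point at 24; [25,26] uncovered → point at 26; [27,30] uncovered → point at 30.
Points: 3, 7, 12, 15, 19, 24, 26, 30 (8 total).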